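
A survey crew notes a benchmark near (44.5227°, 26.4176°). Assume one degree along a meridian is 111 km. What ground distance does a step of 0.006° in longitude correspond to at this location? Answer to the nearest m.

One degree of longitude here spans 111000 × cos 44.5227° = 111000 × 0.7130 ≈ 79140 m; 0.006° of that is 474.84 m.

475 m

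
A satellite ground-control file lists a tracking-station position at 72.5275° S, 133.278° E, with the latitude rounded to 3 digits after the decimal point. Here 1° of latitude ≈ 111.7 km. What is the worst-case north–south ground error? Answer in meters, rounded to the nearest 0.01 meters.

Rounding to 3 decimal places leaves the latitude within ±0.0005° of the true value.
So the N–S error is at most 0.0005 × 111700 = 55.85 m.

55.85 meters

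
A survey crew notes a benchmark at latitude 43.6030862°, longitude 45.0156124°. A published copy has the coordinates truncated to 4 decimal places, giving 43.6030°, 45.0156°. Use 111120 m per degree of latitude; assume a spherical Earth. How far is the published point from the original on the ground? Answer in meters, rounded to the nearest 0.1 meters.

Δlat = 43.6030862 − 43.6030 = +0.0000862°; Δlon = 45.0156124 − 45.0156 = +0.0000124°.
North–south shift: 0.0000862 × 111120 = 9.57854 m.
East–west at this latitude: 0.0000124° × 111120 × cos 43.603° ≈ 0.0000124 × 80466 = 0.997778 m.
Distance: √(9.57854² + 0.997778²) ≈ 9.63037 m.

9.6 meters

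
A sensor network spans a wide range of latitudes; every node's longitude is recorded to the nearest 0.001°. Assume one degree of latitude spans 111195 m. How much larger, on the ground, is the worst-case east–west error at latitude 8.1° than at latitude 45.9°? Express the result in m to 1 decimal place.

16.4 m

Rounding to 3 decimal places leaves the longitude within ±0.0005° of the true value.
Error at 8.1° = 0.0005° × 111195 × cos 8.1° ≈ 55.598 × 0.9900 = 55.043 m.
At 45.9°: 0.0005° × 111195 × cos 45.9° = 0.0005 × 111195 × 0.6959 ≈ 38.691 m.
Difference: 55.043 − 38.691 = 16.352 m.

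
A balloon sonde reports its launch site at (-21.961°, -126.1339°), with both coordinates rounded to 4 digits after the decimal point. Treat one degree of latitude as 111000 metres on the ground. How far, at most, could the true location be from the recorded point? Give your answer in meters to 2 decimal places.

7.57 meters

Rounding to 4 decimal places leaves each coordinate within ±5e-05° of the true value.
Latitude error → 5e-05 × 111000 = 5.55 m along the meridian.
East–west component at 21.961°: 5e-05° × 111000 × cos 21.961° ≈ 5e-05 × 102946 ≈ 5.14728 m.
The two errors are perpendicular, so the maximum displacement is √(5.55² + 5.14728²) ≈ 7.56948 m.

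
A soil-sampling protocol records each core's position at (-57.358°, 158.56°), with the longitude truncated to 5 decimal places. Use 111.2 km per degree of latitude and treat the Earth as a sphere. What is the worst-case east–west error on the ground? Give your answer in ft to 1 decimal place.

2.0 ft

Truncating at 5 decimal places can drop up to a full unit in the last place, so the longitude may be off by as much as 1e-05°.
At latitude 57.358° a degree of longitude spans 111200 m × cos 57.358° = 111200 × 0.5394 ≈ 59980 m.
So at most 1e-05° × 59980 ≈ 0.5998 m east–west.
In feet: 0.5998 m ÷ 0.3048 ≈ 1.9678 ft.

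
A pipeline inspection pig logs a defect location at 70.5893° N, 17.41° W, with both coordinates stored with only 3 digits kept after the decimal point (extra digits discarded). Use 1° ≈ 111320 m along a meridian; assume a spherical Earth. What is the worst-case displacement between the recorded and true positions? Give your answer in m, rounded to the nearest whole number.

Truncating at 3 decimal places can drop up to a full unit in the last place, so each coordinate may be off by as much as 0.001°.
N–S: 0.001° × 111320 m/° = 111.32 m.
E–W at 70.5893°: 0.001° × 111320 × cos 70.5893° = 0.001 × 111320 × 0.3323 ≈ 36.9958 m.
The two errors are perpendicular, so the maximum displacement is √(111.32² + 36.9958²) ≈ 117.307 m.

117 m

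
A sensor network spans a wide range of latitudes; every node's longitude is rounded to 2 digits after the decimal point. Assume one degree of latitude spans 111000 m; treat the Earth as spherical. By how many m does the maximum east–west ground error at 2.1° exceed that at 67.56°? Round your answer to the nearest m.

343 m

Rounding to 2 decimal places leaves the longitude within ±0.005° of the true value.
Error at 2.1° = 0.005° × 111000 × cos 2.1° ≈ 555 × 0.9993 = 554.63 m.
At 67.56°: 0.005° × 111000 × cos 67.56° = 0.005 × 111000 × 0.3817 ≈ 211.85 m.
Difference: 554.63 − 211.85 = 342.78 m.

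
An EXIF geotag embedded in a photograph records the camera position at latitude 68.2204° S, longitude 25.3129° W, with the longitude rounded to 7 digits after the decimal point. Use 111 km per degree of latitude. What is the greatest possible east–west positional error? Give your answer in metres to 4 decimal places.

0.0021 metres

Rounding to 7 decimal places leaves the longitude within ±5e-08° of the true value.
At latitude 68.2204° a degree of longitude spans 111000 m × cos 68.2204° = 111000 × 0.3710 ≈ 41185.1 m.
Maximum E–W displacement: 5e-08 × 41185.1 = 0.00205926 m.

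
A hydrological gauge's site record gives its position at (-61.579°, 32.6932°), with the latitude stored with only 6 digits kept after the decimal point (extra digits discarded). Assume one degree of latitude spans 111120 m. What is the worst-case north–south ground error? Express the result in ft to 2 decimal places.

0.36 ft

Truncating at 6 decimal places can drop up to a full unit in the last place, so the latitude may be off by as much as 1e-06°.
So the N–S error is at most 1e-06 × 111120 = 0.11112 m.
Converting: 0.11112 m × 3.2808 ft/m ≈ 0.36457 ft.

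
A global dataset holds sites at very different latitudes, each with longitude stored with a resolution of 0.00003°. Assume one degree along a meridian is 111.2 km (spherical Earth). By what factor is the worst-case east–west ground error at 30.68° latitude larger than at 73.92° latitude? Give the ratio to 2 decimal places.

With a 0.00003° grid the true value lies within half a step, ±0.00003°/2 = ±1.5e-05°, of the stored one.
Error at 30.68° = 1.5e-05° × 111200 × cos 30.68° ≈ 1.668 × 0.8600 = 1.4345 m.
Error at 73.92° = 1.5e-05° × 111200 × cos 73.92° ≈ 1.668 × 0.2770 = 0.462 m.
Ratio: 1.4345 / 0.462 = cos 30.68° / cos 73.92° ≈ 3.1050.

3.11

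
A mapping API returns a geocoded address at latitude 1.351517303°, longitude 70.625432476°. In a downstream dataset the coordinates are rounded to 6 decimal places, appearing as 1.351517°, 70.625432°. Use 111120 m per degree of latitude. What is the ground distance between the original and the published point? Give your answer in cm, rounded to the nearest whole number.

Δlat = 1.351517303 − 1.351517 = +0.000000303°; Δlon = 70.625432476 − 70.625432 = +0.000000476°.
N–S: 0.000000303° × 111120 m/° = 0.0336694 m.
E–W at 1.35152°: 0.000000476° × 111120 × cos 1.35152° = 0.000000476 × 111120 × 0.9997 ≈ 0.0528784 m.
Distance: √(0.0336694² + 0.0528784²) ≈ 0.0626877 m.
That is 0.0626877 m = 6.2688 cm.

6 cm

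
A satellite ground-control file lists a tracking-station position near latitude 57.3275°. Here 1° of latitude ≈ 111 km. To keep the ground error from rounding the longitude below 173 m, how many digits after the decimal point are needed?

At 57.3275° one degree of longitude covers 111000 × cos 57.3275° ≈ 111000 × 0.5398 ≈ 59921.8 m.
Rounding to N decimal places gives at most 0.5 × 10⁻ᴺ degrees of error, i.e. 0.5 × 10⁻ᴺ × 59921.8 m.
Need 0.5 × 59921.8 × 10⁻ᴺ ≤ 173 → 10⁻ᴺ ≤ 5.774e-03, so N ≥ 2.24.
So 3 decimal places suffice (30 m); 2 would allow up to 300 m.

3 decimal places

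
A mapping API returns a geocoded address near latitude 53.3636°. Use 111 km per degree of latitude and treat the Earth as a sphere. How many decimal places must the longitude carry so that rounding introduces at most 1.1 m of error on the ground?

At 53.3636° one degree of longitude covers 111000 × cos 53.3636° ≈ 111000 × 0.5967 ≈ 66237.6 m.
N decimal places → at most half a unit in the last place, 0.5 × 10⁻ᴺ° = 66237.6/2 × 10⁻ᴺ m.
Setting 33118.8 × 10⁻ᴺ ≤ 1.1 gives 10ᴺ ≥ 3.011e+04, i.e. N ≥ 4.48.
N = 4 would give 3.31 m (too coarse); N = 5 gives 0.331 m ≤ 1.1 m.

5 decimal places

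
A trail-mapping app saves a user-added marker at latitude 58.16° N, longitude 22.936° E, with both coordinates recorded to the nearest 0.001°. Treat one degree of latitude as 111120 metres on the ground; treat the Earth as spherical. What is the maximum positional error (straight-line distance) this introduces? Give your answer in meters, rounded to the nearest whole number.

Rounding to 3 decimal places leaves each coordinate within ±0.0005° of the true value.
N–S: 0.0005° × 111120 m/° = 55.56 m.
E–W at 58.16°: 0.0005° × 111120 × cos 58.16° = 0.0005 × 111120 × 0.5275 ≈ 29.3106 m.
The two errors are perpendicular, so the maximum displacement is √(55.56² + 29.3106²) ≈ 62.8174 m.

63 meters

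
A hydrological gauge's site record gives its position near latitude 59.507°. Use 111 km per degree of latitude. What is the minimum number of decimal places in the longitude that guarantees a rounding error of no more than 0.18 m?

6 decimal places

At 59.507° one degree of longitude covers 111000 × cos 59.507° ≈ 111000 × 0.5074 ≈ 56325.1 m.
Rounding to N decimal places gives at most 0.5 × 10⁻ᴺ degrees of error, i.e. 0.5 × 10⁻ᴺ × 56325.1 m.
Setting 28162.5 × 10⁻ᴺ ≤ 0.18 gives 10ᴺ ≥ 1.565e+05, i.e. N ≥ 5.19.
N = 5 would give 0.282 m (too coarse); N = 6 gives 0.0282 m ≤ 0.18 m.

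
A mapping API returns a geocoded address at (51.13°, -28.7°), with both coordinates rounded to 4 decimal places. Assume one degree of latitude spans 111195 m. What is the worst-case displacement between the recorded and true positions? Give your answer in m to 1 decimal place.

6.6 m

Rounding to 4 decimal places leaves each coordinate within ±5e-05° of the true value.
Latitude error → 5e-05 × 111195 = 5.55975 m along the meridian.
E–W at 51.13°: 5e-05° × 111195 × cos 51.13° = 5e-05 × 111195 × 0.6276 ≈ 3.48905 m.
Worst case both components are at the extreme and orthogonal: √(5.55975² + 3.48905²) ≈ 6.56386 m.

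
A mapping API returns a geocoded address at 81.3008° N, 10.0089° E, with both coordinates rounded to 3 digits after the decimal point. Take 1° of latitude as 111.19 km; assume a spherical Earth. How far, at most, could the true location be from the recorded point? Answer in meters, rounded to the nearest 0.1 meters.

56.2 meters

Rounding to 3 decimal places leaves each coordinate within ±0.0005° of the true value.
Latitude error → 0.0005 × 111190 = 55.595 m along the meridian.
Longitude error → 0.0005 × 111190 × cos 81.3008° = 0.0005 × 111190 × 0.1512 ≈ 8.40858 m.
The two errors are perpendicular, so the maximum displacement is √(55.595² + 8.40858²) ≈ 56.2273 m.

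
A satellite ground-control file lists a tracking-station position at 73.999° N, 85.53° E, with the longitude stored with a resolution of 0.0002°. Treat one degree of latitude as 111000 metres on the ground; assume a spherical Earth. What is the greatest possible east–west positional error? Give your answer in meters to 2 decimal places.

3.06 meters

With a 0.0002° grid the true value lies within half a step, ±0.0002°/2 = ±0.0001°, of the stored one.
At latitude 73.999° a degree of longitude spans 111000 m × cos 73.999° = 111000 × 0.2757 ≈ 30597.6 m.
Maximum E–W displacement: 0.0001 × 30597.6 = 3.05976 m.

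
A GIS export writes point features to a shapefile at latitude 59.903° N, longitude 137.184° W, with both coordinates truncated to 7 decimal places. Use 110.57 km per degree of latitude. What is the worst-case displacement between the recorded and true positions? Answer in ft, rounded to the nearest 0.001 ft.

0.041 ft

Truncating at 7 decimal places can drop up to a full unit in the last place, so each coordinate may be off by as much as 1e-07°.
N–S: 1e-07° × 110570 m/° = 0.011057 m.
East–west component at 59.903°: 1e-07° × 110570 × cos 59.903° ≈ 1e-07 × 55447 ≈ 0.0055447 m.
Combining orthogonally: (0.011057² + 0.0055447²)^½ ≈ 0.0123694 m.
Converting: 0.0123694 m × 3.2808 ft/m ≈ 0.040582 ft.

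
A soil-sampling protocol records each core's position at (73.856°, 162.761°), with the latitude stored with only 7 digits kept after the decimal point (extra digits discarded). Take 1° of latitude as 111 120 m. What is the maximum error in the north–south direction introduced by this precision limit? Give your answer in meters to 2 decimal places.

Truncating at 7 decimal places can drop up to a full unit in the last place, so the latitude may be off by as much as 1e-07°.
So the N–S error is at most 1e-07 × 111120 = 0.011112 m.

0.01 meters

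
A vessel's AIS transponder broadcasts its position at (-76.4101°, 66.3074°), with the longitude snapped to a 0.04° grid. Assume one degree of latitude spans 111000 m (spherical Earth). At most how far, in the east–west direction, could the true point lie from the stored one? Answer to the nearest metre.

522 metres

With a 0.04° grid the true value lies within half a step, ±0.04°/2 = ±0.02°, of the stored one.
Parallels shrink by cos φ, so at 76.4101° a degree of longitude is 111000 × 0.2350 ≈ 26081.8 m.
Maximum E–W displacement: 0.02 × 26081.8 = 521.635 m.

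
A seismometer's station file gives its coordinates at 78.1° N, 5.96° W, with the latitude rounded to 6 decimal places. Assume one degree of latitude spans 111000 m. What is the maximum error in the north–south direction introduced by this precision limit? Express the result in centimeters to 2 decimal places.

Rounding to 6 decimal places leaves the latitude within ±5e-07° of the true value.
So the N–S error is at most 5e-07 × 111000 = 0.0555 m.
That is 0.0555 m = 5.55 cm.

5.55 centimeters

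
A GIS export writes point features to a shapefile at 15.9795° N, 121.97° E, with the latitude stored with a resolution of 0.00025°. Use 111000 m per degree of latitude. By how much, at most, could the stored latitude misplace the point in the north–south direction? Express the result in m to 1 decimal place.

13.9 m

With a 0.00025° grid the true value lies within half a step, ±0.00025°/2 = ±0.000125°, of the stored one.
Along the meridian that is 0.000125° × 111000 m/° = 13.875 m.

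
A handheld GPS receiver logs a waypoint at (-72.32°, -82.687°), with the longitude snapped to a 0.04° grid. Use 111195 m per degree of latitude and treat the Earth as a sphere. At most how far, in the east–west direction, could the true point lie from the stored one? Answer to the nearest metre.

With a 0.04° grid the true value lies within half a step, ±0.04°/2 = ±0.02°, of the stored one.
Parallels shrink by cos φ, so at 72.32° a degree of longitude is 111195 × 0.3037 ≈ 33770 m.
East–west error: 0.02° × 33770 m/° ≈ 675.4 m.

675 metres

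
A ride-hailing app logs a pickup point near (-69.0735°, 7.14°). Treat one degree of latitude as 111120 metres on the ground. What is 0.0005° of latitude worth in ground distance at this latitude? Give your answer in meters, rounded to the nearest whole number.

56 meters

0.0005° × 111120 m/° = 55.56 m.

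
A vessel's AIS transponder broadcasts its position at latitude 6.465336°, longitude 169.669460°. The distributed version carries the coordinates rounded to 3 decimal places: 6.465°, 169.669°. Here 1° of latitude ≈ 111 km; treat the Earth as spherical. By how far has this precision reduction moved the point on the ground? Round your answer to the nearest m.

Δlat = 6.465336 − 6.465 = +0.000336°; Δlon = 169.669460 − 169.669 = +0.000460°.
N–S: 0.000336° × 111000 m/° = 37.296 m.
East–west at this latitude: 0.000460° × 111000 × cos 6.465° ≈ 0.000460 × 110294 = 50.7353 m.
Hypotenuse of the two orthogonal shifts: √(37.296² + 50.7353²) = 62.9687 m.

63 m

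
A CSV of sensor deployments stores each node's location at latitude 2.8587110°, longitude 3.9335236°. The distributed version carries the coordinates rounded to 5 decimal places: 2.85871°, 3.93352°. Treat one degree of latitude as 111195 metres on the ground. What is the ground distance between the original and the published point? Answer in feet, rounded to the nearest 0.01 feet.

The latitude changed by +0.0000010° and the longitude by +0.0000036°.
North–south shift: 0.0000010 × 111195 = 0.111195 m.
E–W at 2.85871°: 0.0000036° × 111195 × cos 2.85871° = 0.0000036 × 111195 × 0.9988 ≈ 0.399804 m.
Hypotenuse of the two orthogonal shifts: √(0.111195² + 0.399804²) = 0.414979 m.
In feet: 0.414979 m ÷ 0.3048 ≈ 1.3615 ft.

1.36 feet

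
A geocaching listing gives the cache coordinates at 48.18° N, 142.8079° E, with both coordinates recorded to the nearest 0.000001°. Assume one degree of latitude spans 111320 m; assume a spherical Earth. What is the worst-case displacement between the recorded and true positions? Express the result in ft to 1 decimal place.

0.2 ft

Rounding to 6 decimal places leaves each coordinate within ±5e-07° of the true value.
N–S: 5e-07° × 111320 m/° = 0.05566 m.
East–west component at 48.18°: 5e-07° × 111320 × cos 48.18° ≈ 5e-07 × 74227.4 ≈ 0.0371137 m.
Combining orthogonally: (0.05566² + 0.0371137²)^½ ≈ 0.0668989 m.
In feet: 0.0668989 m ÷ 0.3048 ≈ 0.21948 ft.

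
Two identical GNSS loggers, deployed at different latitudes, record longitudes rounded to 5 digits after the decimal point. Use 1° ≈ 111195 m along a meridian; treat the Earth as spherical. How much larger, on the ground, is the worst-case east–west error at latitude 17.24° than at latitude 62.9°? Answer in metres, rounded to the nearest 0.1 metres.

0.3 metres

Rounding to 5 decimal places leaves the longitude within ±5e-06° of the true value.
Error at 17.24° = 5e-06° × 111195 × cos 17.24° ≈ 0.55597 × 0.9551 = 0.531 m.
Error at 62.9° = 5e-06° × 111195 × cos 62.9° ≈ 0.55597 × 0.4555 = 0.25327 m.
So the lower-latitude error exceeds the higher by 0.531 − 0.25327 = 0.27772 m.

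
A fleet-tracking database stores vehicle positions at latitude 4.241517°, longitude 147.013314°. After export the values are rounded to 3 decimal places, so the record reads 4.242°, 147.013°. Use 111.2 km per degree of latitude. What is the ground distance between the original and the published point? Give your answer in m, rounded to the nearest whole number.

Δlat = 4.241517 − 4.242 = -0.000483°; Δlon = 147.013314 − 147.013 = +0.000314°.
North–south shift: -0.000483 × 111200 = -53.7096 m.
E–W at 4.242°: 0.000314° × 111200 × cos 4.242° = 0.000314 × 111200 × 0.9973 ≈ 34.8211 m.
Combined displacement = (53.7096² + 34.8211²)^½ ≈ 64.0096 m.

64 m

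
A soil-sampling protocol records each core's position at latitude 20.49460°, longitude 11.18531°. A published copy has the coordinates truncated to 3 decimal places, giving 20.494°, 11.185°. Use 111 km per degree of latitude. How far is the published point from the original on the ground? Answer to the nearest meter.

Δlat = 20.49460 − 20.494 = +0.00060°; Δlon = 11.18531 − 11.185 = +0.00031°.
North–south shift: 0.00060 × 111000 = 66.6 m.
East–west at this latitude: 0.00031° × 111000 × cos 20.494° ≈ 0.00031 × 103975 = 32.2322 m.
Distance: √(66.6² + 32.2322²) ≈ 73.9897 m.

74 meters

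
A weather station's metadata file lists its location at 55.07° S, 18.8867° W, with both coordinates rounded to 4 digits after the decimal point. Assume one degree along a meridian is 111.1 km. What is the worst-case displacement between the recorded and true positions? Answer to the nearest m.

6 m

Rounding to 4 decimal places leaves each coordinate within ±5e-05° of the true value.
North–south component: 5e-05° × 111100 = 5.555 m.
E–W at 55.07°: 5e-05° × 111100 × cos 55.07° = 5e-05 × 111100 × 0.5726 ≈ 3.18066 m.
The two errors are perpendicular, so the maximum displacement is √(5.555² + 3.18066²) ≈ 6.40114 m.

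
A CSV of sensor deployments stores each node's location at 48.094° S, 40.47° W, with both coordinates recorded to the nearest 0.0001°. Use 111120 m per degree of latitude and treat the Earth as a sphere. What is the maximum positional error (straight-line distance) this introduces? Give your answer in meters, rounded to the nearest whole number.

7 meters

Rounding to 4 decimal places leaves each coordinate within ±5e-05° of the true value.
North–south component: 5e-05° × 111120 = 5.556 m.
Longitude error → 5e-05 × 111120 × cos 48.094° = 5e-05 × 111120 × 0.6679 ≈ 3.71091 m.
Combining orthogonally: (5.556² + 3.71091²)^½ ≈ 6.68132 m.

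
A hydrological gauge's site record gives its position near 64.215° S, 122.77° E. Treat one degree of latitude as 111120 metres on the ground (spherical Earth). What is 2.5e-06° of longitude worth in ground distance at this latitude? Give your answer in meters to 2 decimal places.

0.12 meters

2.5e-06° of longitude at 64.215° is 2.5e-06 × 111120 × cos 64.215° ≈ 2.5e-06 × 48336.7 = 0.120842 m.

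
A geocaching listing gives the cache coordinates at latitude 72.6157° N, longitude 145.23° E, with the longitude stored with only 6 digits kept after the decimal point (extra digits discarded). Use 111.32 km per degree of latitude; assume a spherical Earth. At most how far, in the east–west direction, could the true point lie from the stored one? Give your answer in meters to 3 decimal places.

Truncating at 6 decimal places can drop up to a full unit in the last place, so the longitude may be off by as much as 1e-06°.
At latitude 72.6157° a degree of longitude spans 111320 m × cos 72.6157° = 111320 × 0.2988 ≈ 33260.1 m.
Maximum E–W displacement: 1e-06 × 33260.1 = 0.0332601 m.

0.033 meters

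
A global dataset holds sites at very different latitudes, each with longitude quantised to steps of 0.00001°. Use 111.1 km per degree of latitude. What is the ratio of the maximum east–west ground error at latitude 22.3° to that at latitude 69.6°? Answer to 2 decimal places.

With a 0.00001° grid the true value lies within half a step, ±0.00001°/2 = ±5e-06°, of the stored one.
Error at 22.3° = 5e-06° × 111100 × cos 22.3° ≈ 0.5555 × 0.9252 = 0.51395 m.
Error at 69.6° = 5e-06° × 111100 × cos 69.6° ≈ 0.5555 × 0.3486 = 0.19363 m.
The ratio reduces to cos 22.3° / cos 69.6° = 0.9252/0.3486 ≈ 2.6543.

2.65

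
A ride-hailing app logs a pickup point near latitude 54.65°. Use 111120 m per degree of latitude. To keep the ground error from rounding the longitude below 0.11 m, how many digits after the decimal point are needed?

6

At 54.65° one degree of longitude covers 111120 × cos 54.65° ≈ 111120 × 0.5786 ≈ 64290.7 m.
With N decimal places the half-ulp bound is 0.5·10⁻ᴺ°, or 0.5·10⁻ᴺ × 64290.7 m on the ground.
Need 0.5 × 64290.7 × 10⁻ᴺ ≤ 0.11 → 10⁻ᴺ ≤ 3.422e-06, so N ≥ 5.47.
N = 5 would give 0.321 m (too coarse); N = 6 gives 0.0321 m ≤ 0.11 m.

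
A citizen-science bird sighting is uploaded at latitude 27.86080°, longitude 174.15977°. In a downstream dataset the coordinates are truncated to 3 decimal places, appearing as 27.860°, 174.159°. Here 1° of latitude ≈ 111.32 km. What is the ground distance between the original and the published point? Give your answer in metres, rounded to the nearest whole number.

The latitude changed by +0.00080° and the longitude by +0.00077°.
North–south shift: 0.00080 × 111320 = 89.056 m.
E–W at 27.86°: 0.00077° × 111320 × cos 27.86° = 0.00077 × 111320 × 0.8841 ≈ 75.7812 m.
Combined displacement = (89.056² + 75.7812²)^½ ≈ 116.935 m.

117 metres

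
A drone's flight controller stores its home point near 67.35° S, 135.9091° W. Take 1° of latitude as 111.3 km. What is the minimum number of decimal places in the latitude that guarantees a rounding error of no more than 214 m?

3 decimal places

One degree of latitude covers 111300 m.
N decimal places → at most half a unit in the last place, 0.5 × 10⁻ᴺ° = 111300/2 × 10⁻ᴺ m.
Need 0.5 × 111300 × 10⁻ᴺ ≤ 214 → 10⁻ᴺ ≤ 3.845e-03, so N ≥ 2.42.
N = 2 would give 556 m (too coarse); N = 3 gives 55.6 m ≤ 214 m.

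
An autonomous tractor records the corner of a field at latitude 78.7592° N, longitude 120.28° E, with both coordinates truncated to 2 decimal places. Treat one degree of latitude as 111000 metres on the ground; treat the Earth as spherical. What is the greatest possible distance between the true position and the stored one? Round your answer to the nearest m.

Truncating at 2 decimal places can drop up to a full unit in the last place, so each coordinate may be off by as much as 0.01°.
North–south component: 0.01° × 111000 = 1110 m.
Longitude error → 0.01 × 111000 × cos 78.7592° = 0.01 × 111000 × 0.1949 ≈ 216.375 m.
The two errors are perpendicular, so the maximum displacement is √(1110² + 216.375²) ≈ 1130.89 m.

1131 m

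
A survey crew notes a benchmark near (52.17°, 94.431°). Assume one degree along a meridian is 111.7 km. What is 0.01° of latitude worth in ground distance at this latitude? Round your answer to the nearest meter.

Along a meridian 0.01° is 0.01 × 111700 = 1117 m.

1117 meters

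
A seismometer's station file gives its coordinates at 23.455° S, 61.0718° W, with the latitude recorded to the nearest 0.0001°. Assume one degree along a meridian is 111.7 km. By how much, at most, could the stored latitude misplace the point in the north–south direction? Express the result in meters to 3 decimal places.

5.585 meters

Rounding to 4 decimal places leaves the latitude within ±5e-05° of the true value.
Along the meridian that is 5e-05° × 111700 m/° = 5.585 m.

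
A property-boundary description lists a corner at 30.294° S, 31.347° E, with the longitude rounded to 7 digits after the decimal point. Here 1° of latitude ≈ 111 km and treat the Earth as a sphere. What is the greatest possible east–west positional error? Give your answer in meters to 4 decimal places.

0.0048 meters

Rounding to 7 decimal places leaves the longitude within ±5e-08° of the true value.
One degree of longitude at 30.294° is 111000 × cos 30.294° ≈ 111000 × 0.8634 = 95842.8 m.
Maximum E–W displacement: 5e-08 × 95842.8 = 0.00479214 m.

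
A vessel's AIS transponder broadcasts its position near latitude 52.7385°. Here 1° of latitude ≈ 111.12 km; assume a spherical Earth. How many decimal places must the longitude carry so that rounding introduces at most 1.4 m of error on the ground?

At 52.7385° one degree of longitude covers 111120 × cos 52.7385° ≈ 111120 × 0.6055 ≈ 67278 m.
Rounding to N decimal places gives at most 0.5 × 10⁻ᴺ degrees of error, i.e. 0.5 × 10⁻ᴺ × 67278 m.
Setting 33639 × 10⁻ᴺ ≤ 1.4 gives 10ᴺ ≥ 2.403e+04, i.e. N ≥ 4.38.
At 4 places the error can reach 3.36 m, but 5 places keeps it to 0.336 m.

5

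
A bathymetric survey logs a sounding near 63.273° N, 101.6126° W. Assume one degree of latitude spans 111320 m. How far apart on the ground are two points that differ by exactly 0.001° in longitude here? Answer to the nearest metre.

50 metres

At 63.273° a degree of longitude is 111320 × cos 63.273° ≈ 50065.1 m, so 0.001° corresponds to 50.0651 m.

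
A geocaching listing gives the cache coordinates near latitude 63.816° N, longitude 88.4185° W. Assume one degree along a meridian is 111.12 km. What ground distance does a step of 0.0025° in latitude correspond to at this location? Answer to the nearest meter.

278 meters

0.0025° × 111120 m/° = 277.8 m.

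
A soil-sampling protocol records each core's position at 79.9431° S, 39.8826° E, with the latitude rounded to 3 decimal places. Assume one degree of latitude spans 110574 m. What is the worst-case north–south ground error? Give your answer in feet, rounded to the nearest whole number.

181 feet

Rounding to 3 decimal places leaves the latitude within ±0.0005° of the true value.
North–south distance: 0.0005° × 110574 m/° = 55.287 m.
Converting: 55.287 m × 3.2808 ft/m ≈ 181.39 ft.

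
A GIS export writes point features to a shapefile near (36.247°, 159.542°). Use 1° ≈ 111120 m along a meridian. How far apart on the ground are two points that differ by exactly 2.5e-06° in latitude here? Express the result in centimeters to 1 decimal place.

Along a meridian 2.5e-06° is 2.5e-06 × 111120 = 0.2778 m.
That is 0.2778 m = 27.78 cm.

27.8 centimeters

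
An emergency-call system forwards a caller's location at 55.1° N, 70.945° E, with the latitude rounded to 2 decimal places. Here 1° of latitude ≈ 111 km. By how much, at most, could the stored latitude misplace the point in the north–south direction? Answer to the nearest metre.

555 metres

Rounding to 2 decimal places leaves the latitude within ±0.005° of the true value.
Along the meridian that is 0.005° × 111000 m/° = 555 m.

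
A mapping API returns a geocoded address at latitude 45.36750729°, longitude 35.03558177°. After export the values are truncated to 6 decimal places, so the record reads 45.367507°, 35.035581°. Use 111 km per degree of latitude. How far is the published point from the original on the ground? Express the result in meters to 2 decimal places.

The latitude changed by +0.00000029° and the longitude by +0.00000077°.
N–S: 0.00000029° × 111000 m/° = 0.03219 m.
E–W at 45.3675°: 0.00000077° × 111000 × cos 45.3675° = 0.00000077 × 111000 × 0.7026 ≈ 0.0600475 m.
Combined displacement = (0.03219² + 0.0600475²)^½ ≈ 0.0681315 m.

0.07 meters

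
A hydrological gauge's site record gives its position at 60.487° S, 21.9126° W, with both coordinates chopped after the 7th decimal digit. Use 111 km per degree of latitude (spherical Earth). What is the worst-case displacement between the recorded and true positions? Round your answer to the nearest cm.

Truncating at 7 decimal places can drop up to a full unit in the last place, so each coordinate may be off by as much as 1e-07°.
North–south component: 1e-07° × 111000 = 0.0111 m.
East–west component at 60.487°: 1e-07° × 111000 × cos 60.487° ≈ 1e-07 × 54680.9 ≈ 0.00546809 m.
Combining orthogonally: (0.0111² + 0.00546809²)^½ ≈ 0.0123738 m.
That is 0.0123738 m = 1.2374 cm.

1 cm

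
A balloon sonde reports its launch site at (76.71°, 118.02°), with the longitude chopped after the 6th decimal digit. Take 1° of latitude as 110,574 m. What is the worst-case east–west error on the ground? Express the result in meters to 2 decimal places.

Truncating at 6 decimal places can drop up to a full unit in the last place, so the longitude may be off by as much as 1e-06°.
One degree of longitude at 76.71° is 110574 × cos 76.71° ≈ 110574 × 0.2299 = 25418.7 m.
East–west error: 1e-06° × 25418.7 m/° ≈ 0.0254187 m.

0.03 meters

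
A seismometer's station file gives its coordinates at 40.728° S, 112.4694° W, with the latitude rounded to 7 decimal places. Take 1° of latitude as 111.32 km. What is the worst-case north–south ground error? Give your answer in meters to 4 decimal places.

0.0056 meters

Rounding to 7 decimal places leaves the latitude within ±5e-08° of the true value.
Along the meridian that is 5e-08° × 111320 m/° = 0.005566 m.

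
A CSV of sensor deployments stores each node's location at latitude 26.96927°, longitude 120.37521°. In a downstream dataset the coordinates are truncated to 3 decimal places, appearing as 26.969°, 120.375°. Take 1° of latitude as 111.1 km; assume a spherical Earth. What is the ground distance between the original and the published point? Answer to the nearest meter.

Δlat = 26.96927 − 26.969 = +0.00027°; Δlon = 120.37521 − 120.375 = +0.00021°.
North–south shift: 0.00027 × 111100 = 29.997 m.
E–W at 26.969°: 0.00021° × 111100 × cos 26.969° = 0.00021 × 111100 × 0.8913 ≈ 20.7938 m.
Distance: √(29.997² + 20.7938²) ≈ 36.4993 m.

36 meters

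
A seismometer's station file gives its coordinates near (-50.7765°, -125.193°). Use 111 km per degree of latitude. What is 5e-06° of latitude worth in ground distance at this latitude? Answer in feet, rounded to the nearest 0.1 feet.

1.8 feet

Along a meridian 5e-06° is 5e-06 × 111000 = 0.555 m.
In feet: 0.555 m ÷ 0.3048 ≈ 1.8209 ft.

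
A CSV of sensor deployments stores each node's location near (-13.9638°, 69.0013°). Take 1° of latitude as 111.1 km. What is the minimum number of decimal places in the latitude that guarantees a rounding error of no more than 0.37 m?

6 decimal places

One degree of latitude covers 111100 m.
With N decimal places the half-ulp bound is 0.5·10⁻ᴺ°, or 0.5·10⁻ᴺ × 111100 m on the ground.
Need 0.5 × 111100 × 10⁻ᴺ ≤ 0.37 → 10⁻ᴺ ≤ 6.661e-06, so N ≥ 5.18.
N = 5 would give 0.555 m (too coarse); N = 6 gives 0.0555 m ≤ 0.37 m.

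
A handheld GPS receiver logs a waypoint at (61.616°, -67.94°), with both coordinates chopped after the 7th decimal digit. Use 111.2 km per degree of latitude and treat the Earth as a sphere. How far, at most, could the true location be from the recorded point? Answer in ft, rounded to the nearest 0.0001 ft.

Truncating at 7 decimal places can drop up to a full unit in the last place, so each coordinate may be off by as much as 1e-07°.
Latitude error → 1e-07 × 111200 = 0.01112 m along the meridian.
E–W at 61.616°: 1e-07° × 111200 × cos 61.616° = 1e-07 × 111200 × 0.4754 ≈ 0.00528621 m.
The two errors are perpendicular, so the maximum displacement is √(0.01112² + 0.00528621²) ≈ 0.0123125 m.
Converting: 0.0123125 m × 3.2808 ft/m ≈ 0.040395 ft.

0.0404 ft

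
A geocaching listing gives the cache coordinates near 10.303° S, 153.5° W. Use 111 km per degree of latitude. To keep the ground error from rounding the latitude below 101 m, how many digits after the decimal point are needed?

One degree of latitude covers 111000 m.
Rounding to N decimal places gives at most 0.5 × 10⁻ᴺ degrees of error, i.e. 0.5 × 10⁻ᴺ × 111000 m.
Setting 55500 × 10⁻ᴺ ≤ 101 gives 10ᴺ ≥ 549.5, i.e. N ≥ 2.74.
N = 2 would give 555 m (too coarse); N = 3 gives 55.5 m ≤ 101 m.

3 decimal places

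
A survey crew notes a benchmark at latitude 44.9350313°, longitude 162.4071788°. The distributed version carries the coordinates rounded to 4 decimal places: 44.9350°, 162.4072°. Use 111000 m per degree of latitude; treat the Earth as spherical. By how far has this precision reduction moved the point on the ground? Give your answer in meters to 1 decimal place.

Δlat = 44.9350313 − 44.9350 = +0.0000313°; Δlon = 162.4071788 − 162.4072 = -0.0000212°.
N–S: 0.0000313° × 111000 m/° = 3.4743 m.
E–W at 44.935°: -0.0000212° × 111000 × cos 44.935° = -0.0000212 × 111000 × 0.7079 ≈ -1.66585 m.
Distance: √(3.4743² + 1.66585²) ≈ 3.85303 m.

3.9 meters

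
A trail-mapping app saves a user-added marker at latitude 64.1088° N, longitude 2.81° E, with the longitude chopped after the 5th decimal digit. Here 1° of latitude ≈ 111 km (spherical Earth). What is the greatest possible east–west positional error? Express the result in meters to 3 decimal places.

Truncating at 5 decimal places can drop up to a full unit in the last place, so the longitude may be off by as much as 1e-05°.
Parallels shrink by cos φ, so at 64.1088° a degree of longitude is 111000 × 0.4367 ≈ 48469.7 m.
So at most 1e-05° × 48469.7 ≈ 0.484697 m east–west.

0.485 meters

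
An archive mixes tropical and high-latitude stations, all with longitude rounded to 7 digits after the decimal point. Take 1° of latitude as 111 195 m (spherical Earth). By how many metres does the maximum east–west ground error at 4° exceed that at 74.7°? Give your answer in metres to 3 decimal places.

Rounding to 7 decimal places leaves the longitude within ±5e-08° of the true value.
At 4°: 5e-08° × 111195 × cos 4° = 5e-08 × 111195 × 0.9976 ≈ 0.0055462 m.
Error at 74.7° = 5e-08° × 111195 × cos 74.7° ≈ 0.0055597 × 0.2639 = 0.0014671 m.
So the lower-latitude error exceeds the higher by 0.0055462 − 0.0014671 = 0.0040791 m.

0.004 metres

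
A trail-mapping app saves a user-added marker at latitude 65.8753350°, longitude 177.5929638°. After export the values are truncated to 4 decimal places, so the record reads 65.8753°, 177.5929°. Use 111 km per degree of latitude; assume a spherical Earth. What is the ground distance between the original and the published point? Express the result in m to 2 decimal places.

4.84 m

Δlat = 65.8753350 − 65.8753 = +0.0000350°; Δlon = 177.5929638 − 177.5929 = +0.0000638°.
N–S: 0.0000350° × 111000 m/° = 3.885 m.
East–west at this latitude: 0.0000638° × 111000 × cos 65.8753° ≈ 0.0000638 × 45368.4 = 2.8945 m.
Combined displacement = (3.885² + 2.8945²)^½ ≈ 4.84473 m.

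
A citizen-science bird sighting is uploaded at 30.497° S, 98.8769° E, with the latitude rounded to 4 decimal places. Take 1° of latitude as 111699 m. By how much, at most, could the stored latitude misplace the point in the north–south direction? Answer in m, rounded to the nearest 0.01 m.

Rounding to 4 decimal places leaves the latitude within ±5e-05° of the true value.
Along the meridian that is 5e-05° × 111699 m/° = 5.58495 m.

5.58 m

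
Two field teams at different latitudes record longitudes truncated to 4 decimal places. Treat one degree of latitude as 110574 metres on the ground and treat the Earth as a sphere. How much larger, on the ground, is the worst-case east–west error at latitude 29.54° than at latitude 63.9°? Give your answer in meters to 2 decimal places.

Truncating at 4 decimal places can drop up to a full unit in the last place, so the longitude may be off by as much as 0.0001°.
Error at 29.54° = 0.0001° × 110574 × cos 29.54° ≈ 11.057 × 0.8700 = 9.6201 m.
At 63.9°: 0.0001° × 110574 × cos 63.9° = 0.0001 × 110574 × 0.4399 ≈ 4.8646 m.
So the lower-latitude error exceeds the higher by 9.6201 − 4.8646 = 4.7555 m.

4.76 meters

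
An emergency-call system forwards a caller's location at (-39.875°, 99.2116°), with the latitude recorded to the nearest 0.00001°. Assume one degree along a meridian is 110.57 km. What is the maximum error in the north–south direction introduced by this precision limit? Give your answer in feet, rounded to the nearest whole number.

Rounding to 5 decimal places leaves the latitude within ±5e-06° of the true value.
So the N–S error is at most 5e-06 × 110570 = 0.55285 m.
Converting: 0.55285 m × 3.2808 ft/m ≈ 1.8138 ft.

2 feet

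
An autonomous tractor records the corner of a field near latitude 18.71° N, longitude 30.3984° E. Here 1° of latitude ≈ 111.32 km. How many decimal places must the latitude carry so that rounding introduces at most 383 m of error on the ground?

3

One degree of latitude covers 111320 m.
With N decimal places the half-ulp bound is 0.5·10⁻ᴺ°, or 0.5·10⁻ᴺ × 111320 m on the ground.
Setting 55660 × 10⁻ᴺ ≤ 383 gives 10ᴺ ≥ 145.3, i.e. N ≥ 2.16.
N = 2 would give 557 m (too coarse); N = 3 gives 55.7 m ≤ 383 m.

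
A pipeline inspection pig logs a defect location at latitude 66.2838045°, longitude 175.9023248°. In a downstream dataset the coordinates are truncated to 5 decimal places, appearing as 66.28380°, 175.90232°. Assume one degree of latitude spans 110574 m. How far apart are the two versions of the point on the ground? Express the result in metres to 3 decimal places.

Δlat = 66.2838045 − 66.28380 = +0.0000045°; Δlon = 175.9023248 − 175.90232 = +0.0000048°.
North–south shift: 0.0000045 × 110574 = 0.497583 m.
E–W at 66.2838°: 0.0000048° × 110574 × cos 66.2838° = 0.0000048 × 110574 × 0.4022 ≈ 0.213473 m.
Distance: √(0.497583² + 0.213473²) ≈ 0.541442 m.

0.541 metres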